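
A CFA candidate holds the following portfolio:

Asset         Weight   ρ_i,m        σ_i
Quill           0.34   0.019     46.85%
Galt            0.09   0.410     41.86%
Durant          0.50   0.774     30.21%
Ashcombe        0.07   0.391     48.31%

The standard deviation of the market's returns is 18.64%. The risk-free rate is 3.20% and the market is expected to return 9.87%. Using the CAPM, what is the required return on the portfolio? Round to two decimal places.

8.52%

β_Quill = 0.019 × 46.85% / 18.64% = 0.0478
β_Galt = 0.410 × 41.86% / 18.64% = 0.9207
β_Durant = 0.774 × 30.21% / 18.64% = 1.2544
β_Ashcombe = 0.391 × 48.31% / 18.64% = 1.0134
β_P = Σ w_i β_i = 0.34×0.0478 + 0.09×0.9207 + 0.50×1.2544 + 0.07×1.0134 = 0.7973
MRP = 9.87% − 3.20% = 6.67%
E(R_P) = R_f + β_P × MRP = 3.20% + 0.7973 × 6.67% = 8.52%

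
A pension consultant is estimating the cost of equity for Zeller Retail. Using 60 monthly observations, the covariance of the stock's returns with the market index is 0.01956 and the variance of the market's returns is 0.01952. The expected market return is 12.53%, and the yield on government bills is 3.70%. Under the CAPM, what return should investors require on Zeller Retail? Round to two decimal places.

β = Cov(R_i, R_m) / Var(R_m) = 0.01956 / 0.01952 = 1.0020
MRP = 12.53% − 3.70% = 8.83%
E(R) = R_f + β × MRP = 3.70% + 1.0020 × 8.83% = 12.55%

12.55%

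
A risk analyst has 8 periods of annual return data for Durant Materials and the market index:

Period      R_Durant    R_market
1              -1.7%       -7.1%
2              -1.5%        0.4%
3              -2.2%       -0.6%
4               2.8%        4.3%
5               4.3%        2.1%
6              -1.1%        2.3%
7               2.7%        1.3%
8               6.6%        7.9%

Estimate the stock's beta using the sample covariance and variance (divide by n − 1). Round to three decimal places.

Mean R_i = (-1.7 − 1.5 − 2.2 + 2.8 + 4.3 − 1.1 + 2.7 + 6.6) / 8 = 1.2375%
Mean R_m = (-7.1 + 0.4 − 0.6 + 4.3 + 2.1 + 2.3 + 1.3 + 7.9) / 8 = 1.3250%
Σ(R_i − R̄_i)(R_m − R̄_m) = 73.8625  ⇒  Cov = 73.8625 / 7 = 10.5518
Σ(R_m − R̄_m)² = 129.1750  ⇒  Var(R_m) = 129.1750 / 7 = 18.4536
β = Cov / Var(R_m) = 10.5518 / 18.4536 = 0.5718

0.572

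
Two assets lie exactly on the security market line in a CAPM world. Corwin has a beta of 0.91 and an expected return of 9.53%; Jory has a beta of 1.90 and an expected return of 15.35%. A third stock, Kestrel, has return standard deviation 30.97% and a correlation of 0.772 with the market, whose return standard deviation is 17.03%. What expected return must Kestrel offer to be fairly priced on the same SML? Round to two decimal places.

MRP = (15.35% − 9.53%) / (1.90 − 0.91) = 5.8788%
R_f = 9.53% − 0.91 × 5.8788% = 4.1803%
β_Kestrel = ρ·σ_i/σ_m = 0.772 × 30.97 / 17.03 = 1.4039
E(R_Kestrel) = R_f + β × MRP = 4.1803% + 1.4039 × 5.8788% = 12.43%

12.43%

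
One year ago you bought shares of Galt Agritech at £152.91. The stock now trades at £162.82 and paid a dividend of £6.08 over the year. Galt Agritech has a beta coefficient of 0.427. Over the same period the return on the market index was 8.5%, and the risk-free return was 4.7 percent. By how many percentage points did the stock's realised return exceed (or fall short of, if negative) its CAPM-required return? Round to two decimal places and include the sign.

+4.13%

Realised HPR = (P1 + D1 − P0) / P0 = (162.82 + 6.08 − 152.91) / 152.91 = 15.99 / 152.91 = 10.4571%
MRP = 8.5% − 4.7% = 3.80%
CAPM required = R_f + β·MRP = 4.7% + 0.427 × 3.8% = 6.3226%
α = realised − required = 10.4571% − 6.3226% = +4.13%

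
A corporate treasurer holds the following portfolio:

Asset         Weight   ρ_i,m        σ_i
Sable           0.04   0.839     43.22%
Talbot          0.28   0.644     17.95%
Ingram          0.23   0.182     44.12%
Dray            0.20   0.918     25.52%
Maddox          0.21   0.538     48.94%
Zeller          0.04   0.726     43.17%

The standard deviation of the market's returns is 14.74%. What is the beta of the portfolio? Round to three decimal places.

1.221

β_Sable = 0.839 × 43.22% / 14.74% = 2.4601
β_Talbot = 0.644 × 17.95% / 14.74% = 0.7842
β_Ingram = 0.182 × 44.12% / 14.74% = 0.5448
β_Dray = 0.918 × 25.52% / 14.74% = 1.5894
β_Maddox = 0.538 × 48.94% / 14.74% = 1.7863
β_Zeller = 0.726 × 43.17% / 14.74% = 2.1263
β_P = Σ w_i β_i = 0.04×2.4601 + 0.28×0.7842 + 0.23×0.5448 + 0.20×1.5894 + 0.21×1.7863 + 0.04×2.1263 = 1.2213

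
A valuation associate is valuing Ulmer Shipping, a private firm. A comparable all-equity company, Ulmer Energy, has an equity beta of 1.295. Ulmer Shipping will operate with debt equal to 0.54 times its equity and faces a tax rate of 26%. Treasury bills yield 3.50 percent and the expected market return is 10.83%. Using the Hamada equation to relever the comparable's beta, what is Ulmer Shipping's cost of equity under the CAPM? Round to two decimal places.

β_L = β_U × [1 + (1 − t)(D/E)] = 1.295 × [1 + (1 − 0.26) × 0.54]
    = 1.295 × [1 + 0.74 × 0.54] = 1.295 × 1.3996 = 1.8125
MRP = 10.83% − 3.50% = 7.33%
E(R) = R_f + β_L × MRP = 3.50% + 1.8125 × 7.33% = 16.79%

16.79%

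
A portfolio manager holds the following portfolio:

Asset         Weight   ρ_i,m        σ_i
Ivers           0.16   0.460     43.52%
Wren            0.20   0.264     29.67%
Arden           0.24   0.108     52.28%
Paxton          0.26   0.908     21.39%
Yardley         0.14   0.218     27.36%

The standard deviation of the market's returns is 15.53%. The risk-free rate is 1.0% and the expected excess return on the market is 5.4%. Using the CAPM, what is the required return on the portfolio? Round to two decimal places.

5.18%

β_Ivers = 0.460 × 43.52% / 15.53% = 1.2891
β_Wren = 0.264 × 29.67% / 15.53% = 0.5044
β_Arden = 0.108 × 52.28% / 15.53% = 0.3636
β_Paxton = 0.908 × 21.39% / 15.53% = 1.2506
β_Yardley = 0.218 × 27.36% / 15.53% = 0.3841
β_P = Σ w_i β_i = 0.16×1.2891 + 0.20×0.5044 + 0.24×0.3636 + 0.26×1.2506 + 0.14×0.3841 = 0.7733
E(R_P) = R_f + β_P × MRP = 1.0% + 0.7733 × 5.4% = 5.18%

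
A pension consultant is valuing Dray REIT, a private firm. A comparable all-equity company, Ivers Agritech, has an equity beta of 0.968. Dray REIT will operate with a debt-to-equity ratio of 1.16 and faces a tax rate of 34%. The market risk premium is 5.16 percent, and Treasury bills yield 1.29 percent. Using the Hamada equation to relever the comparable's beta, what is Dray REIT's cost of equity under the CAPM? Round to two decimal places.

β_L = β_U × [1 + (1 − t)(D/E)] = 0.968 × [1 + (1 − 0.34) × 1.16]
    = 0.968 × [1 + 0.66 × 1.16] = 0.968 × 1.7656 = 1.7091
E(R) = R_f + β_L × MRP = 1.29% + 1.7091 × 5.16% = 10.11%

10.11%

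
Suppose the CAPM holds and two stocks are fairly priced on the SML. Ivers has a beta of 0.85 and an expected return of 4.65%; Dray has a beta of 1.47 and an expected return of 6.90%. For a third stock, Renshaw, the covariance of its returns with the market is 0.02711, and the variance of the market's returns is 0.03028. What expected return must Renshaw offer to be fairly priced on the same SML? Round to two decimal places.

4.81%

MRP = (6.90% − 4.65%) / (1.47 − 0.85) = 3.6290%
R_f = 4.65% − 0.85 × 3.6290% = 1.5654%
β_Renshaw = Cov / Var(R_m) = 0.02711 / 0.03028 = 0.8953
E(R_Renshaw) = R_f + β × MRP = 1.5654% + 0.8953 × 3.6290% = 4.81%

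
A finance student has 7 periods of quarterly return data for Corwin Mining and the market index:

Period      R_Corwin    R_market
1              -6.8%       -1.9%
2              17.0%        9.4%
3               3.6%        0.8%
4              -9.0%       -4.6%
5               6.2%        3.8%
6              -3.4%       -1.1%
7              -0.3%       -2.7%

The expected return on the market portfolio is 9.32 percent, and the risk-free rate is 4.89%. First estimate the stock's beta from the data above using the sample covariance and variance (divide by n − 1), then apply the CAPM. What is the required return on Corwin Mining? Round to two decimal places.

12.82%

Mean R_i = (-6.8 + 17.0 + 3.6 − 9.0 + 6.2 − 3.4 − 0.3) / 7 = 1.0429%
Mean R_m = (-1.9 + 9.4 + 0.8 − 4.6 + 3.8 − 1.1 − 2.7) / 7 = 0.5286%
Σ(R_i − R̄_i)(R_m − R̄_m) = 241.2514  ⇒  Cov = 241.2514 / 6 = 40.2086
Σ(R_m − R̄_m)² = 134.7543  ⇒  Var(R_m) = 134.7543 / 6 = 22.4591
β = Cov / Var(R_m) = 40.2086 / 22.4591 = 1.7903
MRP = 9.32% − 4.89% = 4.43%
E(R) = R_f + β × MRP = 4.89% + 1.7903 × 4.43% = 12.82%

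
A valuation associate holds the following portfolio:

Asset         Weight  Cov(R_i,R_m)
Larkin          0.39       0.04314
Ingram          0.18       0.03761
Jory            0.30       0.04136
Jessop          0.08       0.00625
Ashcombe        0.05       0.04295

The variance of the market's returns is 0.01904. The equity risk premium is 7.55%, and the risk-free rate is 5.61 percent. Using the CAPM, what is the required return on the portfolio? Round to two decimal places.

20.94%

β_Larkin = 0.04314 / 0.01904 = 2.2658
β_Ingram = 0.03761 / 0.01904 = 1.9753
β_Jory = 0.04136 / 0.01904 = 2.1723
β_Jessop = 0.00625 / 0.01904 = 0.3283
β_Ashcombe = 0.04295 / 0.01904 = 2.2558
β_P = Σ w_i β_i = 0.39×2.2658 + 0.18×1.9753 + 0.30×2.1723 + 0.08×0.3283 + 0.05×2.2558 = 2.0300
E(R_P) = R_f + β_P × MRP = 5.61% + 2.0300 × 7.55% = 20.94%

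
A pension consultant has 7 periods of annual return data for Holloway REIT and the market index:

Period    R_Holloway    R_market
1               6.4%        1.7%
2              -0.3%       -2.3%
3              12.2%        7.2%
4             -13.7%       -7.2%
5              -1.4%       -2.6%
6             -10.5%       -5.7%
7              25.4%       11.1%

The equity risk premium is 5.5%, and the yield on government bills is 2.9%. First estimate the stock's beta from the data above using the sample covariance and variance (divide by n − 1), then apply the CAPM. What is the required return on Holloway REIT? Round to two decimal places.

Mean R_i = (6.4 − 0.3 + 12.2 − 13.7 − 1.4 − 10.5 + 25.4) / 7 = 2.5857%
Mean R_m = (1.7 − 2.3 + 7.2 − 7.2 − 2.6 − 5.7 + 11.1) / 7 = 0.3143%
Σ(R_i − R̄_i)(R_m − R̄_m) = 537.7914  ⇒  Cov = 537.7914 / 6 = 89.6319
Σ(R_m − R̄_m)² = 273.6286  ⇒  Var(R_m) = 273.6286 / 6 = 45.6048
β = Cov / Var(R_m) = 89.6319 / 45.6048 = 1.9654
E(R) = R_f + β × MRP = 2.9% + 1.9654 × 5.5% = 13.71%

13.71%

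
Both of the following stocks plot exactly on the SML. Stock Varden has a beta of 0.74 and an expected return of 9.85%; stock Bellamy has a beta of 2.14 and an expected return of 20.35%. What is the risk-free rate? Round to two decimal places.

Both satisfy E(R) = R_f + β·MRP, so the slope of the SML is
MRP = (20.35% − 9.85%) / (2.14 − 0.74) = 10.50% / 1.40 = 7.5000%
R_f = E(R_Varden) − β_Varden·MRP = 9.85% − 0.74 × 7.5000% = 4.3000%

4.30%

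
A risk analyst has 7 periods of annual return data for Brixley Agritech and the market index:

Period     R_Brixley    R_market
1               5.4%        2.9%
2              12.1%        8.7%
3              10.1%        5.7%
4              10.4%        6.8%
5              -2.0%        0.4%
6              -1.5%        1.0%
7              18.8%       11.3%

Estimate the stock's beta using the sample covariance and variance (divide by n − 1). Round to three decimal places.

Mean R_i = (5.4 + 12.1 + 10.1 + 10.4 − 2.0 − 1.5 + 18.8) / 7 = 7.6143%
Mean R_m = (2.9 + 8.7 + 5.7 + 6.8 + 0.4 + 1.0 + 11.3) / 7 = 5.2571%
Σ(R_i − R̄_i)(R_m − R̄_m) = 179.1543  ⇒  Cov = 179.1543 / 6 = 29.8591
Σ(R_m − R̄_m)² = 98.2171  ⇒  Var(R_m) = 98.2171 / 6 = 16.3695
β = Cov / Var(R_m) = 29.8591 / 16.3695 = 1.8241

1.824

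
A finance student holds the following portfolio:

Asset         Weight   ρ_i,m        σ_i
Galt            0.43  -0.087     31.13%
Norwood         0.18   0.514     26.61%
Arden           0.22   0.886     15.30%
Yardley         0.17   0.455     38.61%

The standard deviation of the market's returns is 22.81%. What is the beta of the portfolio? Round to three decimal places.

β_Galt = -0.087 × 31.13% / 22.81% = -0.1187
β_Norwood = 0.514 × 26.61% / 22.81% = 0.5996
β_Arden = 0.886 × 15.30% / 22.81% = 0.5943
β_Yardley = 0.455 × 38.61% / 22.81% = 0.7702
β_P = Σ w_i β_i = 0.43×-0.1187 + 0.18×0.5996 + 0.22×0.5943 + 0.17×0.7702 = 0.3186

0.319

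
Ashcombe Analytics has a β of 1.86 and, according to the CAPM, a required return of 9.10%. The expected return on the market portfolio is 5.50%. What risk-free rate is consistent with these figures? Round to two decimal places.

1.31%

E(R) = R_f + β(E(R_m) − R_f) = R_f(1 − β) + β·E(R_m)
9.10% = R_f × (1 − 1.86) + 1.86 × 5.50%
9.10% = R_f × -0.86 + 10.2300%
R_f = (9.10% − 10.2300%) / -0.86 = 1.31%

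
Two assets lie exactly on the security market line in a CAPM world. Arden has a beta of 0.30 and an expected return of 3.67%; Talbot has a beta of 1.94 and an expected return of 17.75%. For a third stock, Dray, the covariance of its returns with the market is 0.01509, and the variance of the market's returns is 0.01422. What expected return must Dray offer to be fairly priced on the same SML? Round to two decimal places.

10.21%

MRP = (17.75% − 3.67%) / (1.94 − 0.30) = 8.5854%
R_f = 3.67% − 0.30 × 8.5854% = 1.0944%
β_Dray = Cov / Var(R_m) = 0.01509 / 0.01422 = 1.0612
E(R_Dray) = R_f + β × MRP = 1.0944% + 1.0612 × 8.5854% = 10.21%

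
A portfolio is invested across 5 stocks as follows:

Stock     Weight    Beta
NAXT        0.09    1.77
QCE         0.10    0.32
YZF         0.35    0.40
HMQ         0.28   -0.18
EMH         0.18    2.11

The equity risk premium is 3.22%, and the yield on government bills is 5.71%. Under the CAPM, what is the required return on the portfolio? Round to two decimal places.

β_P = Σ w_i β_i = 0.09×1.77 + 0.10×0.32 + 0.35×0.40 + 0.28×-0.18 + 0.18×2.11 = 0.6607
E(R_P) = R_f + β_P × MRP = 5.71% + 0.6607 × 3.22% = 7.84%

7.84%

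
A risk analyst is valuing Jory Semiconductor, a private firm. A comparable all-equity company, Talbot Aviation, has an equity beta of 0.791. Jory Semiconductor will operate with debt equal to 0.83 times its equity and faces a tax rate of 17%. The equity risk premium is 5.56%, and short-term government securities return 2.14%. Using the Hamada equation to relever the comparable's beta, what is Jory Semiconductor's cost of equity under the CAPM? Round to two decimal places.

β_L = β_U × [1 + (1 − t)(D/E)] = 0.791 × [1 + (1 − 0.17) × 0.83]
    = 0.791 × [1 + 0.83 × 0.83] = 0.791 × 1.6889 = 1.3359
E(R) = R_f + β_L × MRP = 2.14% + 1.3359 × 5.56% = 9.57%

9.57%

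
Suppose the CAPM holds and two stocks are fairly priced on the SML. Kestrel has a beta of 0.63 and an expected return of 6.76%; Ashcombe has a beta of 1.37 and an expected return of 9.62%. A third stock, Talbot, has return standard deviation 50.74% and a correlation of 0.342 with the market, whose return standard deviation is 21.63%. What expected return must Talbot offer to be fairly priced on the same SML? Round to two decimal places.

7.43%

MRP = (9.62% − 6.76%) / (1.37 − 0.63) = 3.8649%
R_f = 6.76% − 0.63 × 3.8649% = 4.3251%
β_Talbot = ρ·σ_i/σ_m = 0.342 × 50.74 / 21.63 = 0.8023
E(R_Talbot) = R_f + β × MRP = 4.3251% + 0.8023 × 3.8649% = 7.43%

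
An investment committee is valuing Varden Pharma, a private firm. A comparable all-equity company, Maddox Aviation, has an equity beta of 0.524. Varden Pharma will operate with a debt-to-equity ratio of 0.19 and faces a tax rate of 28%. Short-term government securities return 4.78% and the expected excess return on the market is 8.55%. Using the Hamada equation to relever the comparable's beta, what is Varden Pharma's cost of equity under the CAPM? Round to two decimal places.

9.87%

β_L = β_U × [1 + (1 − t)(D/E)] = 0.524 × [1 + (1 − 0.28) × 0.19]
    = 0.524 × [1 + 0.72 × 0.19] = 0.524 × 1.1368 = 0.5957
E(R) = R_f + β_L × MRP = 4.78% + 0.5957 × 8.55% = 9.87%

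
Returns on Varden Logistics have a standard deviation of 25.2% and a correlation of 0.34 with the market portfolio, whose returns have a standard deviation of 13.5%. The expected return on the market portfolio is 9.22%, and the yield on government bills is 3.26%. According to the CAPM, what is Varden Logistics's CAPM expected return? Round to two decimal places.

7.04%

β = ρ × σ_i / σ_m = 0.34 × 25.2% / 13.5% = 0.6347
MRP = 9.22% − 3.26% = 5.96%
E(R) = 3.26% + 0.6347 × 5.96% = 7.04%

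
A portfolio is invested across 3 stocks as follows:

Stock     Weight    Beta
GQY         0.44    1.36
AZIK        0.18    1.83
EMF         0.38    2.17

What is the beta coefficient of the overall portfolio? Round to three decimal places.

β_P = Σ w_i β_i = 0.44×1.36 + 0.18×1.83 + 0.38×2.17 = 1.7524

1.752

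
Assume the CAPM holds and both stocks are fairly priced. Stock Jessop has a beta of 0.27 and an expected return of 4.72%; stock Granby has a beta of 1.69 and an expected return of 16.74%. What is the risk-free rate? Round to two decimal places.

2.43%

Both satisfy E(R) = R_f + β·MRP, so the slope of the SML is
MRP = (16.74% − 4.72%) / (1.69 − 0.27) = 12.02% / 1.42 = 8.4648%
R_f = E(R_Jessop) − β_Jessop·MRP = 4.72% − 0.27 × 8.4648% = 2.4345%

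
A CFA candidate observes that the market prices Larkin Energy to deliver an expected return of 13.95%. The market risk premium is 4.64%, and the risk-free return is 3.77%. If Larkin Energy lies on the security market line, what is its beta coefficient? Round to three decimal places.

β = (E(R) − R_f) / MRP = (13.95% − 3.77%) / 4.64% = 10.18% / 4.64% = 2.194

2.194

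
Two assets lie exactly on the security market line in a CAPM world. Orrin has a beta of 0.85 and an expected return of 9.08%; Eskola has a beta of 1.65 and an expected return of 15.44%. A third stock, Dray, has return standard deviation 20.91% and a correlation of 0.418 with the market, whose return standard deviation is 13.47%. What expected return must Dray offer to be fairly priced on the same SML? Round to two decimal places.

MRP = (15.44% − 9.08%) / (1.65 − 0.85) = 7.9500%
R_f = 9.08% − 0.85 × 7.9500% = 2.3225%
β_Dray = ρ·σ_i/σ_m = 0.418 × 20.91 / 13.47 = 0.6489
E(R_Dray) = R_f + β × MRP = 2.3225% + 0.6489 × 7.9500% = 7.48%

7.48%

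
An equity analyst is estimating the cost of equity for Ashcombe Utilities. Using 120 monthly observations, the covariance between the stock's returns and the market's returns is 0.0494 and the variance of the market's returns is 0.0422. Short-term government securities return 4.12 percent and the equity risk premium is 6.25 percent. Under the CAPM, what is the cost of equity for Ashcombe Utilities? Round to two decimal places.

11.44%

β = Cov(R_i, R_m) / Var(R_m) = 0.0494 / 0.0422 = 1.1706
E(R) = R_f + β × MRP = 4.12% + 1.1706 × 6.25% = 11.44%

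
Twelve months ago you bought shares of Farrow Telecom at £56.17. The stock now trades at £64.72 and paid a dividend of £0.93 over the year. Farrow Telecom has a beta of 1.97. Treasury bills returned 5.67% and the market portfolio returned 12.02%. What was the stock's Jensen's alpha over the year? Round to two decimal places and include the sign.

Realised HPR = (P1 + D1 − P0) / P0 = (64.72 + 0.93 − 56.17) / 56.17 = 9.48 / 56.17 = 16.8773%
MRP = 12.02% − 5.67% = 6.35%
CAPM required = R_f + β·MRP = 5.67% + 1.97 × 6.35% = 18.1795%
α = realised − required = 16.8773% − 18.1795% = -1.30%

-1.30%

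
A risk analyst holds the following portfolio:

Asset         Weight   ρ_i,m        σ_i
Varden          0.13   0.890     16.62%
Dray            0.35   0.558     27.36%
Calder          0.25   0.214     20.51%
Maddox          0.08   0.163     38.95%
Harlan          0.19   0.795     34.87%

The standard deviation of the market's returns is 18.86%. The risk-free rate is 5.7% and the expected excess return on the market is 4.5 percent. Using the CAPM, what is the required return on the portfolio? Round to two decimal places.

β_Varden = 0.890 × 16.62% / 18.86% = 0.7843
β_Dray = 0.558 × 27.36% / 18.86% = 0.8095
β_Calder = 0.214 × 20.51% / 18.86% = 0.2327
β_Maddox = 0.163 × 38.95% / 18.86% = 0.3366
β_Harlan = 0.795 × 34.87% / 18.86% = 1.4699
β_P = Σ w_i β_i = 0.13×0.7843 + 0.35×0.8095 + 0.25×0.2327 + 0.08×0.3366 + 0.19×1.4699 = 0.7497
E(R_P) = R_f + β_P × MRP = 5.7% + 0.7497 × 4.5% = 9.07%

9.07%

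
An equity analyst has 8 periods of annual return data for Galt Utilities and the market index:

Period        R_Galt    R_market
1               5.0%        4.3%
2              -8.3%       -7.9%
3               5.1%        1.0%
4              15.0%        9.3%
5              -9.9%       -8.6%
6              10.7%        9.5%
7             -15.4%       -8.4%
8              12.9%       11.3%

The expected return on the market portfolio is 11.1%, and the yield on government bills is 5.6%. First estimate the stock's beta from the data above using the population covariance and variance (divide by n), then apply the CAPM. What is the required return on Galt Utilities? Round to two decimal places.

12.77%

Mean R_i = (5.0 − 8.3 + 5.1 + 15.0 − 9.9 + 10.7 − 15.4 + 12.9) / 8 = 1.8875%
Mean R_m = (4.3 − 7.9 + 1.0 + 9.3 − 8.6 + 9.5 − 8.4 + 11.3) / 8 = 1.3125%
Σ(R_i − R̄_i)(R_m − R̄_m) = 673.7713  ⇒  Cov = 673.7713 / 8 = 84.2214
Σ(R_m − R̄_m)² = 517.0688  ⇒  Var(R_m) = 517.0688 / 8 = 64.6336
β = Cov / Var(R_m) = 84.2214 / 64.6336 = 1.3031
MRP = 11.1% − 5.6% = 5.50%
E(R) = R_f + β × MRP = 5.6% + 1.3031 × 5.5% = 12.77%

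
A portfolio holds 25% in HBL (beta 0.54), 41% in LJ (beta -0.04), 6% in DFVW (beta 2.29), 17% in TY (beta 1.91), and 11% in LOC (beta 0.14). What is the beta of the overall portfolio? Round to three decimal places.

0.596

β_P = Σ w_i β_i = 0.25×0.54 + 0.41×-0.04 + 0.06×2.29 + 0.17×1.91 + 0.11×0.14 = 0.5961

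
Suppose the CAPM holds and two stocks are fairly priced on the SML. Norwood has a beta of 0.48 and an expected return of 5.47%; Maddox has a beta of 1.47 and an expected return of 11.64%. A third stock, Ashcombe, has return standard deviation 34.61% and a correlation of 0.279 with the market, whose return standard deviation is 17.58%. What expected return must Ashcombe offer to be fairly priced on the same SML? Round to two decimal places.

5.90%

MRP = (11.64% − 5.47%) / (1.47 − 0.48) = 6.2323%
R_f = 5.47% − 0.48 × 6.2323% = 2.4785%
β_Ashcombe = ρ·σ_i/σ_m = 0.279 × 34.61 / 17.58 = 0.5493
E(R_Ashcombe) = R_f + β × MRP = 2.4785% + 0.5493 × 6.2323% = 5.90%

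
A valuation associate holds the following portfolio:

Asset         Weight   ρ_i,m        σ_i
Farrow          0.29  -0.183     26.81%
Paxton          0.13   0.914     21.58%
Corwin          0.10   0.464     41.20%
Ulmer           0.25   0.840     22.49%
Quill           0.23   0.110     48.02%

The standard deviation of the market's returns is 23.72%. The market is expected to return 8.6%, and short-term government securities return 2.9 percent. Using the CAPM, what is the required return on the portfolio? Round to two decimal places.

β_Farrow = -0.183 × 26.81% / 23.72% = -0.2068
β_Paxton = 0.914 × 21.58% / 23.72% = 0.8315
β_Corwin = 0.464 × 41.20% / 23.72% = 0.8059
β_Ulmer = 0.840 × 22.49% / 23.72% = 0.7964
β_Quill = 0.110 × 48.02% / 23.72% = 0.2227
β_P = Σ w_i β_i = 0.29×-0.2068 + 0.13×0.8315 + 0.10×0.8059 + 0.25×0.7964 + 0.23×0.2227 = 0.3790
MRP = 8.6% − 2.9% = 5.70%
E(R_P) = R_f + β_P × MRP = 2.9% + 0.3790 × 5.7% = 5.06%

5.06%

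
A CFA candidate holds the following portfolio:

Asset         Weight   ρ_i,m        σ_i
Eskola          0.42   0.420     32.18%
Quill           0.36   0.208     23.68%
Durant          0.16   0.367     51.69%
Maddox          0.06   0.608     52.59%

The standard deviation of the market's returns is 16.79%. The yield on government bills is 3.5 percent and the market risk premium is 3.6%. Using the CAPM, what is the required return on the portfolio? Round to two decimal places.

6.16%

β_Eskola = 0.420 × 32.18% / 16.79% = 0.8050
β_Quill = 0.208 × 23.68% / 16.79% = 0.2934
β_Durant = 0.367 × 51.69% / 16.79% = 1.1299
β_Maddox = 0.608 × 52.59% / 16.79% = 1.9044
β_P = Σ w_i β_i = 0.42×0.8050 + 0.36×0.2934 + 0.16×1.1299 + 0.06×1.9044 = 0.7388
E(R_P) = R_f + β_P × MRP = 3.5% + 0.7388 × 3.6% = 6.16%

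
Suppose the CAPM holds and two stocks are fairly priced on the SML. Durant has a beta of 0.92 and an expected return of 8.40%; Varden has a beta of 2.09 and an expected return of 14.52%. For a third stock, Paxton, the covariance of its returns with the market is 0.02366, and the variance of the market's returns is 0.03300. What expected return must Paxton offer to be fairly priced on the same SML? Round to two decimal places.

MRP = (14.52% − 8.40%) / (2.09 − 0.92) = 5.2308%
R_f = 8.40% − 0.92 × 5.2308% = 3.5877%
β_Paxton = Cov / Var(R_m) = 0.02366 / 0.03300 = 0.7170
E(R_Paxton) = R_f + β × MRP = 3.5877% + 0.7170 × 5.2308% = 7.34%

7.34%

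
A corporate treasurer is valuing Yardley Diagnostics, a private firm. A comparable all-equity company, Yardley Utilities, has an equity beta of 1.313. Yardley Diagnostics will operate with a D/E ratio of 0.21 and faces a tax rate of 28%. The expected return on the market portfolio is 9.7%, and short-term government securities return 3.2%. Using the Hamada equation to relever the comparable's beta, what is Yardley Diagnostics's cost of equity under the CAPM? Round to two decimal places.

β_L = β_U × [1 + (1 − t)(D/E)] = 1.313 × [1 + (1 − 0.28) × 0.21]
    = 1.313 × [1 + 0.72 × 0.21] = 1.313 × 1.1512 = 1.5115
MRP = 9.7% − 3.2% = 6.50%
E(R) = R_f + β_L × MRP = 3.2% + 1.5115 × 6.5% = 13.02%

13.02%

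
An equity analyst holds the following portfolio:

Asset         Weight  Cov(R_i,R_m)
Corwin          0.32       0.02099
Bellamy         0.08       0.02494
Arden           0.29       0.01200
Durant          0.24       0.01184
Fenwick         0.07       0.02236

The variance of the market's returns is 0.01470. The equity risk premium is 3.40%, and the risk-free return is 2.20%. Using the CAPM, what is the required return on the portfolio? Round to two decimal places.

β_Corwin = 0.02099 / 0.01470 = 1.4279
β_Bellamy = 0.02494 / 0.01470 = 1.6966
β_Arden = 0.01200 / 0.01470 = 0.8163
β_Durant = 0.01184 / 0.01470 = 0.8054
β_Fenwick = 0.02236 / 0.01470 = 1.5211
β_P = Σ w_i β_i = 0.32×1.4279 + 0.08×1.6966 + 0.29×0.8163 + 0.24×0.8054 + 0.07×1.5211 = 1.1292
E(R_P) = R_f + β_P × MRP = 2.20% + 1.1292 × 3.40% = 6.04%

6.04%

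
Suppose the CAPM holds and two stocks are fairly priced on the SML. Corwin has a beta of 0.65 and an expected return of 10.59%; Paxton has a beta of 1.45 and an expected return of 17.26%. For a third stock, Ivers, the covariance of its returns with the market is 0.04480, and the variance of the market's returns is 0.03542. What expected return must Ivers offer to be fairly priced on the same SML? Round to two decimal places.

MRP = (17.26% − 10.59%) / (1.45 − 0.65) = 8.3375%
R_f = 10.59% − 0.65 × 8.3375% = 5.1706%
β_Ivers = Cov / Var(R_m) = 0.04480 / 0.03542 = 1.2648
E(R_Ivers) = R_f + β × MRP = 5.1706% + 1.2648 × 8.3375% = 15.72%

15.72%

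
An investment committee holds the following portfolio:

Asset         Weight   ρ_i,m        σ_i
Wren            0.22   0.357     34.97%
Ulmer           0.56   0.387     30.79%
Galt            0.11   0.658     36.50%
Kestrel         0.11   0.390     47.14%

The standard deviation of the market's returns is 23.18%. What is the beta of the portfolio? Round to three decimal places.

0.608

β_Wren = 0.357 × 34.97% / 23.18% = 0.5386
β_Ulmer = 0.387 × 30.79% / 23.18% = 0.5141
β_Galt = 0.658 × 36.50% / 23.18% = 1.0361
β_Kestrel = 0.390 × 47.14% / 23.18% = 0.7931
β_P = Σ w_i β_i = 0.22×0.5386 + 0.56×0.5141 + 0.11×1.0361 + 0.11×0.7931 = 0.6076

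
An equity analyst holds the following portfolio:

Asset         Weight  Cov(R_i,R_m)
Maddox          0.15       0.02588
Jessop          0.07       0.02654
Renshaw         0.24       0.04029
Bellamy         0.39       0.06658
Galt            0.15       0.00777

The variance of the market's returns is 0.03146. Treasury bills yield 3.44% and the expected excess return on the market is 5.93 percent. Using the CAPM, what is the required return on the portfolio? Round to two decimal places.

11.46%

β_Maddox = 0.02588 / 0.03146 = 0.8226
β_Jessop = 0.02654 / 0.03146 = 0.8436
β_Renshaw = 0.04029 / 0.03146 = 1.2807
β_Bellamy = 0.06658 / 0.03146 = 2.1163
β_Galt = 0.00777 / 0.03146 = 0.2470
β_P = Σ w_i β_i = 0.15×0.8226 + 0.07×0.8436 + 0.24×1.2807 + 0.39×2.1163 + 0.15×0.2470 = 1.3522
E(R_P) = R_f + β_P × MRP = 3.44% + 1.3522 × 5.93% = 11.46%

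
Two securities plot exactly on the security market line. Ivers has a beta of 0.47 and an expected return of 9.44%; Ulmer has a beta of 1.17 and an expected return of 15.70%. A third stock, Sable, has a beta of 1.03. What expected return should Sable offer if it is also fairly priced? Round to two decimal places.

MRP (SML slope) = (15.70% − 9.44%) / (1.17 − 0.47) = 6.26% / 0.70 = 8.9429%
R_f (intercept) = 9.44% − 0.47 × 8.9429% = 5.2368%
E(R_Sable) = R_f + β × MRP = 5.2368% + 1.03 × 8.9429% = 14.45%

14.45%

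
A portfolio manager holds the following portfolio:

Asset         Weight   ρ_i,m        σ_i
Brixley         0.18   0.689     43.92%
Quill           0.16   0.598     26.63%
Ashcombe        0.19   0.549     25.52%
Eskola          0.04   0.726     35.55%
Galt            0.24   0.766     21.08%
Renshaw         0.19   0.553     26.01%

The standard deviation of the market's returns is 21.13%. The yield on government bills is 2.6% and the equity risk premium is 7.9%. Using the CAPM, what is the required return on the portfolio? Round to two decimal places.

9.44%

β_Brixley = 0.689 × 43.92% / 21.13% = 1.4321
β_Quill = 0.598 × 26.63% / 21.13% = 0.7537
β_Ashcombe = 0.549 × 25.52% / 21.13% = 0.6631
β_Eskola = 0.726 × 35.55% / 21.13% = 1.2215
β_Galt = 0.766 × 21.08% / 21.13% = 0.7642
β_Renshaw = 0.553 × 26.01% / 21.13% = 0.6807
β_P = Σ w_i β_i = 0.18×1.4321 + 0.16×0.7537 + 0.19×0.6631 + 0.04×1.2215 + 0.24×0.7642 + 0.19×0.6807 = 0.8660
E(R_P) = R_f + β_P × MRP = 2.6% + 0.8660 × 7.9% = 9.44%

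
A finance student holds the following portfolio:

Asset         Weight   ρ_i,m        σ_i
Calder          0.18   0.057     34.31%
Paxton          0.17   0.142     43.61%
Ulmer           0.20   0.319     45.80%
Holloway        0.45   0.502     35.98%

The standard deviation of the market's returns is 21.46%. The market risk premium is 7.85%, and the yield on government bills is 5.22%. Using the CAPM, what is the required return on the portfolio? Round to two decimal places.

β_Calder = 0.057 × 34.31% / 21.46% = 0.0911
β_Paxton = 0.142 × 43.61% / 21.46% = 0.2886
β_Ulmer = 0.319 × 45.80% / 21.46% = 0.6808
β_Holloway = 0.502 × 35.98% / 21.46% = 0.8417
β_P = Σ w_i β_i = 0.18×0.0911 + 0.17×0.2886 + 0.20×0.6808 + 0.45×0.8417 = 0.5804
E(R_P) = R_f + β_P × MRP = 5.22% + 0.5804 × 7.85% = 9.78%

9.78%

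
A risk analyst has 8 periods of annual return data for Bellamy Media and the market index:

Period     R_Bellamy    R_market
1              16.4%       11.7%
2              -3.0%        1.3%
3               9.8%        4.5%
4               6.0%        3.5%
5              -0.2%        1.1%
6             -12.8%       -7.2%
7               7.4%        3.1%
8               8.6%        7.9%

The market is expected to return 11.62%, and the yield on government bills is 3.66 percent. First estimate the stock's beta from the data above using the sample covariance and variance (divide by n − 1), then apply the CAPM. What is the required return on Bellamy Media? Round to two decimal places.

16.10%

Mean R_i = (16.4 − 3.0 + 9.8 + 6.0 − 0.2 − 12.8 + 7.4 + 8.6) / 8 = 4.0250%
Mean R_m = (11.7 + 1.3 + 4.5 + 3.5 + 1.1 − 7.2 + 3.1 + 7.9) / 8 = 3.2375%
Σ(R_i − R̄_i)(R_m − R̄_m) = 331.6525  ⇒  Cov = 331.6525 / 7 = 47.3789
Σ(R_m − R̄_m)² = 212.2988  ⇒  Var(R_m) = 212.2988 / 7 = 30.3284
β = Cov / Var(R_m) = 47.3789 / 30.3284 = 1.5622
MRP = 11.62% − 3.66% = 7.96%
E(R) = R_f + β × MRP = 3.66% + 1.5622 × 7.96% = 16.10%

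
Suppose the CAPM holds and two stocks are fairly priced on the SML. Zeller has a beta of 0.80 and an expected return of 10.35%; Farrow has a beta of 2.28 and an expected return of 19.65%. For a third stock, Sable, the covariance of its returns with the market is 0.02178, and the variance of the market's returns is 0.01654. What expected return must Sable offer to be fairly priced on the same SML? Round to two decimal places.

13.60%

MRP = (19.65% − 10.35%) / (2.28 − 0.80) = 6.2838%
R_f = 10.35% − 0.80 × 6.2838% = 5.3230%
β_Sable = Cov / Var(R_m) = 0.02178 / 0.01654 = 1.3168
E(R_Sable) = R_f + β × MRP = 5.3230% + 1.3168 × 6.2838% = 13.60%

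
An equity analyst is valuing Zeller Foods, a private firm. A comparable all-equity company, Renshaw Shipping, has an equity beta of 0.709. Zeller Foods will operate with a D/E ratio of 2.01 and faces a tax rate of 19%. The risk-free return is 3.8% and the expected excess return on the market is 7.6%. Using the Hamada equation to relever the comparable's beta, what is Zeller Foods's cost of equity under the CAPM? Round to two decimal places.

β_L = β_U × [1 + (1 − t)(D/E)] = 0.709 × [1 + (1 − 0.19) × 2.01]
    = 0.709 × [1 + 0.81 × 2.01] = 0.709 × 2.6281 = 1.8633
E(R) = R_f + β_L × MRP = 3.8% + 1.8633 × 7.6% = 17.96%

17.96%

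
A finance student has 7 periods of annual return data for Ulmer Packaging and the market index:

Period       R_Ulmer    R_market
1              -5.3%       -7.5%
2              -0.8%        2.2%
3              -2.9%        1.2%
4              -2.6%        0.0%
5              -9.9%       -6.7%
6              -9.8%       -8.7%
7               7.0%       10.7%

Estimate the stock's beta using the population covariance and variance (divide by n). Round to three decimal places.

Mean R_i = (-5.3 − 0.8 − 2.9 − 2.6 − 9.9 − 9.8 + 7.0) / 7 = -3.4714%
Mean R_m = (-7.5 + 2.2 + 1.2 + 0.0 − 6.7 − 8.7 + 10.7) / 7 = -1.2571%
Σ(R_i − R̄_i)(R_m − R̄_m) = 230.4514  ⇒  Cov = 230.4514 / 7 = 32.9216
Σ(R_m − R̄_m)² = 286.5371  ⇒  Var(R_m) = 286.5371 / 7 = 40.9339
β = Cov / Var(R_m) = 32.9216 / 40.9339 = 0.8043

0.804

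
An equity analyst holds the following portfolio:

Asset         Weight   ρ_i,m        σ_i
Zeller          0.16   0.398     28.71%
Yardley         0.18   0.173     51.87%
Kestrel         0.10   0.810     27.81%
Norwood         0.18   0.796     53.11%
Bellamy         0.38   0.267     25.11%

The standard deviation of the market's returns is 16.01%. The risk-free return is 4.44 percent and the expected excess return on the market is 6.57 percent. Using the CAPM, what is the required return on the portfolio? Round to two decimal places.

β_Zeller = 0.398 × 28.71% / 16.01% = 0.7137
β_Yardley = 0.173 × 51.87% / 16.01% = 0.5605
β_Kestrel = 0.810 × 27.81% / 16.01% = 1.4070
β_Norwood = 0.796 × 53.11% / 16.01% = 2.6406
β_Bellamy = 0.267 × 25.11% / 16.01% = 0.4188
β_P = Σ w_i β_i = 0.16×0.7137 + 0.18×0.5605 + 0.10×1.4070 + 0.18×2.6406 + 0.38×0.4188 = 0.9902
E(R_P) = R_f + β_P × MRP = 4.44% + 0.9902 × 6.57% = 10.95%

10.95%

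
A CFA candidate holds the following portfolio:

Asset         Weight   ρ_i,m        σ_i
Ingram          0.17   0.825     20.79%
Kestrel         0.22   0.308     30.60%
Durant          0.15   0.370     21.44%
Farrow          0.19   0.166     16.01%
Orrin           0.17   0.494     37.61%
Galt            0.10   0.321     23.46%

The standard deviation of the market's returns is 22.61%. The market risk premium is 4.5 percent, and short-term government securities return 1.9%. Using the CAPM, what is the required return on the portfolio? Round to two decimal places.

4.01%

β_Ingram = 0.825 × 20.79% / 22.61% = 0.7586
β_Kestrel = 0.308 × 30.60% / 22.61% = 0.4168
β_Durant = 0.370 × 21.44% / 22.61% = 0.3509
β_Farrow = 0.166 × 16.01% / 22.61% = 0.1175
β_Orrin = 0.494 × 37.61% / 22.61% = 0.8217
β_Galt = 0.321 × 23.46% / 22.61% = 0.3331
β_P = Σ w_i β_i = 0.17×0.7586 + 0.22×0.4168 + 0.15×0.3509 + 0.19×0.1175 + 0.17×0.8217 + 0.10×0.3331 = 0.4686
E(R_P) = R_f + β_P × MRP = 1.9% + 0.4686 × 4.5% = 4.01%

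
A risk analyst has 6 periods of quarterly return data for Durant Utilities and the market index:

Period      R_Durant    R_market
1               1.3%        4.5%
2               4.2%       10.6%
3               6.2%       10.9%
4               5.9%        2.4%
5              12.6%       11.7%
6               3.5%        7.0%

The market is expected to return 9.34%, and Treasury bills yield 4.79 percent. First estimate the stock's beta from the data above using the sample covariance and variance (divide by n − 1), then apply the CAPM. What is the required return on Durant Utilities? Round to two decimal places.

Mean R_i = (1.3 + 4.2 + 6.2 + 5.9 + 12.6 + 3.5) / 6 = 5.6167%
Mean R_m = (4.5 + 10.6 + 10.9 + 2.4 + 11.7 + 7.0) / 6 = 7.8500%
Σ(R_i − R̄_i)(R_m − R̄_m) = 39.4850  ⇒  Cov = 39.4850 / 5 = 7.8970
Σ(R_m − R̄_m)² = 73.3350  ⇒  Var(R_m) = 73.3350 / 5 = 14.6670
β = Cov / Var(R_m) = 7.8970 / 14.6670 = 0.5384
MRP = 9.34% − 4.79% = 4.55%
E(R) = R_f + β × MRP = 4.79% + 0.5384 × 4.55% = 7.24%

7.24%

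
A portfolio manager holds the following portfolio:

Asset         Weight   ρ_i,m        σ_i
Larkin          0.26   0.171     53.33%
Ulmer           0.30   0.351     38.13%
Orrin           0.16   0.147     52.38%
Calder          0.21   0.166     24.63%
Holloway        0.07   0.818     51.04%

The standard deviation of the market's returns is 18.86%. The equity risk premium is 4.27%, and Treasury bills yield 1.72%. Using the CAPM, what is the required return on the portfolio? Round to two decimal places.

4.30%

β_Larkin = 0.171 × 53.33% / 18.86% = 0.4835
β_Ulmer = 0.351 × 38.13% / 18.86% = 0.7096
β_Orrin = 0.147 × 52.38% / 18.86% = 0.4083
β_Calder = 0.166 × 24.63% / 18.86% = 0.2168
β_Holloway = 0.818 × 51.04% / 18.86% = 2.2137
β_P = Σ w_i β_i = 0.26×0.4835 + 0.30×0.7096 + 0.16×0.4083 + 0.21×0.2168 + 0.07×2.2137 = 0.6044
E(R_P) = R_f + β_P × MRP = 1.72% + 0.6044 × 4.27% = 4.30%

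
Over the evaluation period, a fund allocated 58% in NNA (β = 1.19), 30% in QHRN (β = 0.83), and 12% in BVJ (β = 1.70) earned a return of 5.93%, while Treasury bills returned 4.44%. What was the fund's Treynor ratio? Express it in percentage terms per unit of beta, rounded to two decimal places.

1.30%

β_P = 0.58×1.19 + 0.30×0.83 + 0.12×1.70 = 1.1432
Treynor = (R_P − R_f) / β_P = (5.93% − 4.44%) / 1.1432 = 1.49% / 1.1432 = 1.30%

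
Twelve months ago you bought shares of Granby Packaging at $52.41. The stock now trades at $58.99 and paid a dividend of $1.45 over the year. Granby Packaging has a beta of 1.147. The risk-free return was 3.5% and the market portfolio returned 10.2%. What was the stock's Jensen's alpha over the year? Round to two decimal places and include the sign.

Realised HPR = (P1 + D1 − P0) / P0 = (58.99 + 1.45 − 52.41) / 52.41 = 8.03 / 52.41 = 15.3215%
MRP = 10.2% − 3.5% = 6.70%
CAPM required = R_f + β·MRP = 3.5% + 1.147 × 6.7% = 11.1849%
α = realised − required = 15.3215% − 11.1849% = +4.14%

+4.14%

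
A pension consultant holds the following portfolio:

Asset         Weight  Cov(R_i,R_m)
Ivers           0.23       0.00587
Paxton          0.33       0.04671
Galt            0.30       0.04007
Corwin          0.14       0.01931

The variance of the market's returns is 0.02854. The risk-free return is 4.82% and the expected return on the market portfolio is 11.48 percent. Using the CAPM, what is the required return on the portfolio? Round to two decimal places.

β_Ivers = 0.00587 / 0.02854 = 0.2057
β_Paxton = 0.04671 / 0.02854 = 1.6367
β_Galt = 0.04007 / 0.02854 = 1.4040
β_Corwin = 0.01931 / 0.02854 = 0.6766
β_P = Σ w_i β_i = 0.23×0.2057 + 0.33×1.6367 + 0.30×1.4040 + 0.14×0.6766 = 1.1033
MRP = 11.48% − 4.82% = 6.66%
E(R_P) = R_f + β_P × MRP = 4.82% + 1.1033 × 6.66% = 12.17%

12.17%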